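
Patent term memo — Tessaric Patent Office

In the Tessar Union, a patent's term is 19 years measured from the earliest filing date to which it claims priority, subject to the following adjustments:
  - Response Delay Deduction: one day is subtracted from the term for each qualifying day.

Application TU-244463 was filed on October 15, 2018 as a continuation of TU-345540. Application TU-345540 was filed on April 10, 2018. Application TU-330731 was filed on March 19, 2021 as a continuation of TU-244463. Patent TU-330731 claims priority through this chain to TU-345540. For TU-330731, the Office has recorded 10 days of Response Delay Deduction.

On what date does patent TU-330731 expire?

March 31, 2037

Earliest priority filing: 10 April 2018.
Base term: 10 April 2018 + 19 years → 10 April 2037.
Response Delay Deduction: −10 days → 31 March 2037.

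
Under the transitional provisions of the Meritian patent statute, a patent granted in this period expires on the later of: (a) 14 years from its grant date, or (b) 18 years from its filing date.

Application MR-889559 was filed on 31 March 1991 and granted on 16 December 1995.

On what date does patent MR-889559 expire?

2009-12-16

(a) grant + 14 years → 16 December 2009.
(b) filing + 18 years → 31 March 2009.
Later of the two: 16 December 2009.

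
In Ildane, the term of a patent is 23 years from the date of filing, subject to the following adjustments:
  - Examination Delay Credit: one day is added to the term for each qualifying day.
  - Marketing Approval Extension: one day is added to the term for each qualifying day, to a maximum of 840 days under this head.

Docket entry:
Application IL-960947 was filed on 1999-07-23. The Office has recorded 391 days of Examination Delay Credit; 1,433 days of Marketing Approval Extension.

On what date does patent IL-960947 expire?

December 5, 2025

Base term: filing date + 23 years → 23 July 2022.
Examination Delay Credit: +391 days → 18 August 2023.
Marketing Approval Extension: 1433 days claimed exceeds the 840-day cap, so +840 days → 5 December 2025.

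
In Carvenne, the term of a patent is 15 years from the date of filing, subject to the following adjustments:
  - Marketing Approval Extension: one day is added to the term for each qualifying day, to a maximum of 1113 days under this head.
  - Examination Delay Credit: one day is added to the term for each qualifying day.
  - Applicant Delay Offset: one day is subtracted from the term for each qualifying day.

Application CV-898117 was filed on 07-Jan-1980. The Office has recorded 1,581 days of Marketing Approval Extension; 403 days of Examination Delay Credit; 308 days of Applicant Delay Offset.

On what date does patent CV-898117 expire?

April 29, 1998

Base term: filing date + 15 years → 7 January 1995.
Marketing Approval Extension: 1581 days claimed exceeds the 1113-day cap, so +1113 days → 24 January 1998.
Examination Delay Credit: +403 days → 3 March 1999.
Applicant Delay Offset: −308 days → 29 April 1998.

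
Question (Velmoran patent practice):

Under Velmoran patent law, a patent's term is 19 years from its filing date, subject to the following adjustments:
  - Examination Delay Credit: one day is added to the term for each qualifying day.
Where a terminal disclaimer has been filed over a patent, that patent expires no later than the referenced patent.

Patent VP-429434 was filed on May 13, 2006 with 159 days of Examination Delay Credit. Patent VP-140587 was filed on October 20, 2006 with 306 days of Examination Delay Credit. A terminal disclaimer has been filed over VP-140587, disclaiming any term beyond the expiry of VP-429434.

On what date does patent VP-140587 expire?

October 19, 2025

Natural term of VP-140587:
  Base: filing + 19 years → 20 October 2025.
  Examination Delay Credit: +306 days → 22 August 2026.
Expiry of referenced patent VP-429434:
  Base: filing + 19 years → 13 May 2025.
  Examination Delay Credit: +159 days → 19 October 2025.
Terminal disclaimer: VP-140587 expires on the earlier of 22 August 2026 and 19 October 2025.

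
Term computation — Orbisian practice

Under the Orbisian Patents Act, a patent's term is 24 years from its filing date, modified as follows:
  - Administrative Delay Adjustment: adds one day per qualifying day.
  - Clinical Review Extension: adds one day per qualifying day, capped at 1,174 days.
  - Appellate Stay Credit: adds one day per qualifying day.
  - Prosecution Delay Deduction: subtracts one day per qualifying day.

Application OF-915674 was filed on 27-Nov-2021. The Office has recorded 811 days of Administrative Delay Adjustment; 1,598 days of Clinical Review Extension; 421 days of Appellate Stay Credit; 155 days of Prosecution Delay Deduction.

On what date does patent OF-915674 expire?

Base term: filing date + 24 years → 27 November 2045.
Administrative Delay Adjustment: +811 days → 16 February 2048.
Clinical Review Extension: 1598 days claimed exceeds the 1174-day cap, so +1174 days → 5 May 2051.
Appellate Stay Credit: +421 days → 29 June 2052.
Prosecution Delay Deduction: −155 days → 26 January 2052.

2052-01-26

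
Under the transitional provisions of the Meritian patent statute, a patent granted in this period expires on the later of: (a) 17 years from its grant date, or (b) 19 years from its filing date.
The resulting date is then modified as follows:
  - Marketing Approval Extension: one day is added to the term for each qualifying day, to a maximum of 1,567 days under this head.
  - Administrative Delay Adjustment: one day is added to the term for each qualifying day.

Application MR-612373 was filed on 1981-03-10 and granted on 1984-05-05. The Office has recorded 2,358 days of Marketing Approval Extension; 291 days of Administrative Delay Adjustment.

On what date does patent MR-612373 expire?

(a) grant + 17 years → 5 May 2001.
(b) filing + 19 years → 10 March 2000.
Later of the two: 5 May 2001.
Marketing Approval Extension: 2358 days claimed exceeds the 1567-day cap, so +1567 days → 19 August 2005.
Administrative Delay Adjustment: +291 days → 6 June 2006.

June 6, 2006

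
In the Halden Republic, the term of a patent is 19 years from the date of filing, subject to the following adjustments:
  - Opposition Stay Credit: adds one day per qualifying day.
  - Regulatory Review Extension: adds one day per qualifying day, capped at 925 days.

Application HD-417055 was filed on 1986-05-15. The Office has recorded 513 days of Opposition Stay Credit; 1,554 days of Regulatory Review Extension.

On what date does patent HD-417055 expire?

Base term: filing date + 19 years → 15 May 2005.
Opposition Stay Credit: +513 days → 10 October 2006.
Regulatory Review Extension: 1554 days claimed exceeds the 925-day cap, so +925 days → 22 April 2009.

2009-04-22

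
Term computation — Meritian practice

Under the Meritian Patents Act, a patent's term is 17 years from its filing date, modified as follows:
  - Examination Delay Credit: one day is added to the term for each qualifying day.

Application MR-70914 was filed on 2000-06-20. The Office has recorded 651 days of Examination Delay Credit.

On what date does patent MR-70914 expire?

2019-04-02

Base term: filing date + 17 years → 20 June 2017.
Examination Delay Credit: +651 days → 2 April 2019.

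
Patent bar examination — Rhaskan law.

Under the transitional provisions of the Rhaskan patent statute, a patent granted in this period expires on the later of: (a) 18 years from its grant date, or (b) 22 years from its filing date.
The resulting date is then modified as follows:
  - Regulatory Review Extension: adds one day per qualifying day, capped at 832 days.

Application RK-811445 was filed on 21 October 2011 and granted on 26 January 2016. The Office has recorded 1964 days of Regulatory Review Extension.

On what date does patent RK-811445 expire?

May 7, 2036

(a) grant + 18 years → 26 January 2034.
(b) filing + 22 years → 21 October 2033.
Later of the two: 26 January 2034.
Regulatory Review Extension: 1964 days claimed exceeds the 832-day cap, so +832 days → 7 May 2036.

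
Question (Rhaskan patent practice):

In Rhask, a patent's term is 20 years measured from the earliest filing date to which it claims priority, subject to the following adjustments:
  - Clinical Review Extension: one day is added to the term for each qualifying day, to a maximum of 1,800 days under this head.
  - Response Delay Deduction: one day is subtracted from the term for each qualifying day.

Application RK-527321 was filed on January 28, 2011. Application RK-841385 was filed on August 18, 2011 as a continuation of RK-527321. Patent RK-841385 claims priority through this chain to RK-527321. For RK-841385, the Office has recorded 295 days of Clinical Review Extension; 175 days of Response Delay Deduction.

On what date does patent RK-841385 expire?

2031-05-28

Earliest priority filing: 28 January 2011.
Base term: 28 January 2011 + 20 years → 28 January 2031.
Clinical Review Extension: 295 days (within the 1800-day cap) → +295 days → 19 November 2031.
Response Delay Deduction: −175 days → 28 May 2031.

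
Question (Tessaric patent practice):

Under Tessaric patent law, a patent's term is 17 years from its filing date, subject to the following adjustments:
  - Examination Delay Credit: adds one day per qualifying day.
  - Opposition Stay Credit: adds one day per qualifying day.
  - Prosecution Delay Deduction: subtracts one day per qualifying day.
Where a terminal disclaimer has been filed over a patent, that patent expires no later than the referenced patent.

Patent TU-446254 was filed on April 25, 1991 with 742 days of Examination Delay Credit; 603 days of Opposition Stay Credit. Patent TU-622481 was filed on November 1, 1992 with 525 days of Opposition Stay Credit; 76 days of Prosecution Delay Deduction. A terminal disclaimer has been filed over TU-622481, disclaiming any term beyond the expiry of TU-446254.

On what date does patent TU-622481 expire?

Natural term of TU-622481:
  Base: filing + 17 years → 1 November 2009.
  Opposition Stay Credit: +525 days → 10 April 2011.
  Prosecution Delay Deduction: −76 days → 24 January 2011.
Expiry of referenced patent TU-446254:
  Base: filing + 17 years → 25 April 2008.
  Examination Delay Credit: +742 days → 7 May 2010.
  Opposition Stay Credit: +603 days → 31 December 2011.
Terminal disclaimer: TU-622481 expires on the earlier of 24 January 2011 and 31 December 2011.

2011-01-24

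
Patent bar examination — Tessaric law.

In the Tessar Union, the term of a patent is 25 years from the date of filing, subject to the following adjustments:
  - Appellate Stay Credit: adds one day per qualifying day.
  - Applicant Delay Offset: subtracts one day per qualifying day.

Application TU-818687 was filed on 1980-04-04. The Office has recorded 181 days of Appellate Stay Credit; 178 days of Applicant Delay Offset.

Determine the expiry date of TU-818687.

Base term: filing date + 25 years → 4 April 2005.
Appellate Stay Credit: +181 days → 2 October 2005.
Applicant Delay Offset: −178 days → 7 April 2005.

2005-04-07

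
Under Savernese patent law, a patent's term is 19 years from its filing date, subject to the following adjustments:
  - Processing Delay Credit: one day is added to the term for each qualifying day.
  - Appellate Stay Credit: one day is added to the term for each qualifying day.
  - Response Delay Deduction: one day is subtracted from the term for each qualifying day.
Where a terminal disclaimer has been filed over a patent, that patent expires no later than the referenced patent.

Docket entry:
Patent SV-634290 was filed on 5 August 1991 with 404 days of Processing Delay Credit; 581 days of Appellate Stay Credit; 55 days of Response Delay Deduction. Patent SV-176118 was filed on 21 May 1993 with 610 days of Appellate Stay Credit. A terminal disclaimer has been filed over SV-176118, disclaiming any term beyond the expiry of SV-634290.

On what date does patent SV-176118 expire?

Natural term of SV-176118:
  Base: filing + 19 years → 21 May 2012.
  Appellate Stay Credit: +610 days → 21 January 2014.
Expiry of referenced patent SV-634290:
  Base: filing + 19 years → 5 August 2010.
  Processing Delay Credit: +404 days → 13 September 2011.
  Appellate Stay Credit: +581 days → 16 April 2013.
  Response Delay Deduction: −55 days → 20 February 2013.
Terminal disclaimer: SV-176118 expires on the earlier of 21 January 2014 and 20 February 2013.

2013-02-20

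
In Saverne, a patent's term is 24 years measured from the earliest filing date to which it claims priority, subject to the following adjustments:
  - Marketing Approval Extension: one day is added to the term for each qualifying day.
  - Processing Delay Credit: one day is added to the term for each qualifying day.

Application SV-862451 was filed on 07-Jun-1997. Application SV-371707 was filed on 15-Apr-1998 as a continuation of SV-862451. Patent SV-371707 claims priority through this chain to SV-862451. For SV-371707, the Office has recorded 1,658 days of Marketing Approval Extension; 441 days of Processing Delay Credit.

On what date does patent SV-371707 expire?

2027-03-07

Earliest priority filing: 7 June 1997.
Base term: 7 June 1997 + 24 years → 7 June 2021.
Marketing Approval Extension: +1658 days → 21 December 2025.
Processing Delay Credit: +441 days → 7 March 2027.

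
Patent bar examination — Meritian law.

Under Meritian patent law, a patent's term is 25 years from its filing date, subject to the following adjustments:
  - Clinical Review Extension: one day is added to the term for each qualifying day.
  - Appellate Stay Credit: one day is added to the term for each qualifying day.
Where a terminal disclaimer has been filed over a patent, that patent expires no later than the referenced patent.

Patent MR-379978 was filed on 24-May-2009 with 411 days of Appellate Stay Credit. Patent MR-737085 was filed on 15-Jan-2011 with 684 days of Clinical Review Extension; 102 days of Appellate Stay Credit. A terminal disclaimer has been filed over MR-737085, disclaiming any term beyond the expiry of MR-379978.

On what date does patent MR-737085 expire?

Natural term of MR-737085:
  Base: filing + 25 years → 15 January 2036.
  Clinical Review Extension: +684 days → 29 November 2037.
  Appellate Stay Credit: +102 days → 11 March 2038.
Expiry of referenced patent MR-379978:
  Base: filing + 25 years → 24 May 2034.
  Appellate Stay Credit: +411 days → 9 July 2035.
Terminal disclaimer: MR-737085 expires on the earlier of 11 March 2038 and 9 July 2035.

2035-07-09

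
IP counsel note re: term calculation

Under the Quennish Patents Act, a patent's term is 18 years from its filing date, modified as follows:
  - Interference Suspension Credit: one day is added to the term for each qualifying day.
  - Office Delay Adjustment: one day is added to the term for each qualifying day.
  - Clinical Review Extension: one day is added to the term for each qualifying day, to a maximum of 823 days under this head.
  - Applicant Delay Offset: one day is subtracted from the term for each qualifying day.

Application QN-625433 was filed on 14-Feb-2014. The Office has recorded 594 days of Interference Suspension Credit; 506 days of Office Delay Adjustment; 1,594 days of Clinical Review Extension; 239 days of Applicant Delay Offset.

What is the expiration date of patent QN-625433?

Base term: filing date + 18 years → 14 February 2032.
Interference Suspension Credit: +594 days → 30 September 2033.
Office Delay Adjustment: +506 days → 18 February 2035.
Clinical Review Extension: 1594 days claimed exceeds the 823-day cap, so +823 days → 21 May 2037.
Applicant Delay Offset: −239 days → 24 September 2036.

September 24, 2036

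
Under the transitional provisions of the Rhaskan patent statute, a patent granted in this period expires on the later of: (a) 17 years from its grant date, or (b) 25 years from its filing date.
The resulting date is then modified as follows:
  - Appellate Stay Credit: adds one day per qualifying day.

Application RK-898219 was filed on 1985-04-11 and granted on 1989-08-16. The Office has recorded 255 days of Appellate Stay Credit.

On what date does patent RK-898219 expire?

December 22, 2010

(a) grant + 17 years → 16 August 2006.
(b) filing + 25 years → 11 April 2010.
Later of the two: 11 April 2010.
Appellate Stay Credit: +255 days → 22 December 2010.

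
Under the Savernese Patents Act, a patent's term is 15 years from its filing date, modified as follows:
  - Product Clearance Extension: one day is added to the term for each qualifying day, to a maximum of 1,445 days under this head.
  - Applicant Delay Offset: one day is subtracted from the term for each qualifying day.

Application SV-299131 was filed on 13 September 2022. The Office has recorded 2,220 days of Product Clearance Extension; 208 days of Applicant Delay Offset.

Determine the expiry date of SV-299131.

Base term: filing date + 15 years → 13 September 2037.
Product Clearance Extension: 2220 days claimed exceeds the 1445-day cap, so +1445 days → 28 August 2041.
Applicant Delay Offset: −208 days → 1 February 2041.

February 1, 2041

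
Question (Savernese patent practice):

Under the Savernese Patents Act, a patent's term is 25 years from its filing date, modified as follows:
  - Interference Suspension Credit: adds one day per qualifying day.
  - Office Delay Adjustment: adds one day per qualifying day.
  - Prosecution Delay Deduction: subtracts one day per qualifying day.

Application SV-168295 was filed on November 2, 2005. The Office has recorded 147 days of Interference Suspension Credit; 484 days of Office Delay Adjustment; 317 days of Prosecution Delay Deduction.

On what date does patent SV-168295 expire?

Base term: filing date + 25 years → 2 November 2030.
Interference Suspension Credit: +147 days → 29 March 2031.
Office Delay Adjustment: +484 days → 25 July 2032.
Prosecution Delay Deduction: −317 days → 12 September 2031.

September 12, 2031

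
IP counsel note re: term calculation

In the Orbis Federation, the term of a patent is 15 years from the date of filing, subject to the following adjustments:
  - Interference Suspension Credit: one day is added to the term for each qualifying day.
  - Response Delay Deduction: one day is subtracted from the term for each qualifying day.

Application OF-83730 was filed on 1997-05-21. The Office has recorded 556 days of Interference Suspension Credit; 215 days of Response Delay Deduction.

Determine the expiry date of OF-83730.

Base term: filing date + 15 years → 21 May 2012.
Interference Suspension Credit: +556 days → 28 November 2013.
Response Delay Deduction: −215 days → 27 April 2013.

April 27, 2013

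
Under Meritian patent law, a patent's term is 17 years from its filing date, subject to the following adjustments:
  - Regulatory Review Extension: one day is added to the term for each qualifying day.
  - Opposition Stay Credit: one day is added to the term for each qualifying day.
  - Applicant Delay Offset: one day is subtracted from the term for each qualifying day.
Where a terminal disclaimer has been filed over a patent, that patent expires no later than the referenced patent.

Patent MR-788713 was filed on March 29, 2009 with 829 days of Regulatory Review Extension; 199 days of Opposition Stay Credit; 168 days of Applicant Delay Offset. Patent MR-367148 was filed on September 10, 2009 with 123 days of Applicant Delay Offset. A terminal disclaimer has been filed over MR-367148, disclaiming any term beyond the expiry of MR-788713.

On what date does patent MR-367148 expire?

Natural term of MR-367148:
  Base: filing + 17 years → 10 September 2026.
  Applicant Delay Offset: −123 days → 10 May 2026.
Expiry of referenced patent MR-788713:
  Base: filing + 17 years → 29 March 2026.
  Regulatory Review Extension: +829 days → 5 July 2028.
  Opposition Stay Credit: +199 days → 20 January 2029.
  Applicant Delay Offset: −168 days → 5 August 2028.
Terminal disclaimer: MR-367148 expires on the earlier of 10 May 2026 and 5 August 2028.

May 10, 2026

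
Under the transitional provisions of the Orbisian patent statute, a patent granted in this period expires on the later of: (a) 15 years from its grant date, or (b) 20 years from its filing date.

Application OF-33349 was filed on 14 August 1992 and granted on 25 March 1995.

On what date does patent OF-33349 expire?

(a) grant + 15 years → 25 March 2010.
(b) filing + 20 years → 14 August 2012.
Later of the two: 14 August 2012.

August 14, 2012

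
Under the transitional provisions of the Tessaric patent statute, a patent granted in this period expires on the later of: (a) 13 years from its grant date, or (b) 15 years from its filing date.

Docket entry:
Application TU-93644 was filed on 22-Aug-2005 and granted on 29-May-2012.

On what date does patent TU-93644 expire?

May 29, 2025

(a) grant + 13 years → 29 May 2025.
(b) filing + 15 years → 22 August 2020.
Later of the two: 29 May 2025.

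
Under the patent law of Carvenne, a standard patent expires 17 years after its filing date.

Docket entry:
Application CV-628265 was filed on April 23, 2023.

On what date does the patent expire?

Filing date + 17 years → 23 April 2040.

April 23, 2040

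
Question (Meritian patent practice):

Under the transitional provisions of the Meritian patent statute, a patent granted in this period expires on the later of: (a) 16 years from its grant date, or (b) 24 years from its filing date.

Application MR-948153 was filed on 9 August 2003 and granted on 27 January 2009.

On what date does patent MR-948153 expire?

2027-08-09

(a) grant + 16 years → 27 January 2025.
(b) filing + 24 years → 9 August 2027.
Later of the two: 9 August 2027.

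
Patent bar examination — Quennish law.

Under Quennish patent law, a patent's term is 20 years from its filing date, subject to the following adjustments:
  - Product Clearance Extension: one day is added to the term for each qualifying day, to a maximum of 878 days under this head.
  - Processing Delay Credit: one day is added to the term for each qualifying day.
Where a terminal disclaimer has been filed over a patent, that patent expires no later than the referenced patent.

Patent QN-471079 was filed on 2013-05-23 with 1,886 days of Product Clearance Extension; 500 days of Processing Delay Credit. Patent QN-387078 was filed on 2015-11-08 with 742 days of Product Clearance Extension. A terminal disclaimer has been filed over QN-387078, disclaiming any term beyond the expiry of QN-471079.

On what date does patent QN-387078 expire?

Natural term of QN-387078:
  Base: filing + 20 years → 8 November 2035.
  Product Clearance Extension: 742 days (within the 878-day cap) → +742 days → 19 November 2037.
Expiry of referenced patent QN-471079:
  Base: filing + 20 years → 23 May 2033.
  Product Clearance Extension: 1886 days claimed exceeds the 878-day cap, so +878 days → 18 October 2035.
  Processing Delay Credit: +500 days → 1 March 2037.
Terminal disclaimer: QN-387078 expires on the earlier of 19 November 2037 and 1 March 2037.

2037-03-01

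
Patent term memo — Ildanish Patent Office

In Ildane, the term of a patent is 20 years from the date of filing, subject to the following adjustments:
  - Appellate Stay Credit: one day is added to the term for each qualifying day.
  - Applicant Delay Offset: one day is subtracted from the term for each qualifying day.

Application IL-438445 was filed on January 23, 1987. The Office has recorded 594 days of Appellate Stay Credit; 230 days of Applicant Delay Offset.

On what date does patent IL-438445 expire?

2008-01-22

Base term: filing date + 20 years → 23 January 2007.
Appellate Stay Credit: +594 days → 8 September 2008.
Applicant Delay Offset: −230 days → 22 January 2008.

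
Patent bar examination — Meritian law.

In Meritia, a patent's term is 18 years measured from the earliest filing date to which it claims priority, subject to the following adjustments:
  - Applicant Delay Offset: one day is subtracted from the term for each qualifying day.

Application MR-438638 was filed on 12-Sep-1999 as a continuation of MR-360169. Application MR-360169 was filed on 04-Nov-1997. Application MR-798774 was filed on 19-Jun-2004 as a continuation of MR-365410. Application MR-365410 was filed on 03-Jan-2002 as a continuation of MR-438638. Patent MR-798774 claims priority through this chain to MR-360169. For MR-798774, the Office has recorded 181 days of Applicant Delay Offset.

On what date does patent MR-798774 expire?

May 7, 2015

Earliest priority filing: 4 November 1997.
Base term: 4 November 1997 + 18 years → 4 November 2015.
Applicant Delay Offset: −181 days → 7 May 2015.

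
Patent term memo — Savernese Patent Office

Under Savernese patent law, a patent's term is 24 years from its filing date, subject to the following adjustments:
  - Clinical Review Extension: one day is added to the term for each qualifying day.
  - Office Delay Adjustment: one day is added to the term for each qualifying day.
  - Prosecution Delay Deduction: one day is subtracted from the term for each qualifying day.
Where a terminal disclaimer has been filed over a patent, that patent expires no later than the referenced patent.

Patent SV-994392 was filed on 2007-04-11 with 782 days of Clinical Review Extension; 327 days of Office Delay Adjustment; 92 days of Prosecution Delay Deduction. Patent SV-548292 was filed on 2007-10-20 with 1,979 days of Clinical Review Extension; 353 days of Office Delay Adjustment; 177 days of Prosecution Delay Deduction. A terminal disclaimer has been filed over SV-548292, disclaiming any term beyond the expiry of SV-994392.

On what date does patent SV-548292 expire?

January 22, 2034

Natural term of SV-548292:
  Base: filing + 24 years → 20 October 2031.
  Clinical Review Extension: +1979 days → 21 March 2037.
  Office Delay Adjustment: +353 days → 9 March 2038.
  Prosecution Delay Deduction: −177 days → 13 September 2037.
Expiry of referenced patent SV-994392:
  Base: filing + 24 years → 11 April 2031.
  Clinical Review Extension: +782 days → 1 June 2033.
  Office Delay Adjustment: +327 days → 24 April 2034.
  Prosecution Delay Deduction: −92 days → 22 January 2034.
Terminal disclaimer: SV-548292 expires on the earlier of 13 September 2037 and 22 January 2034.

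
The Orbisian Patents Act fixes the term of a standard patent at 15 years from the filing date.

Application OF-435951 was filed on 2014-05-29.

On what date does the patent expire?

Filing date + 15 years → 29 May 2029.

2029-05-29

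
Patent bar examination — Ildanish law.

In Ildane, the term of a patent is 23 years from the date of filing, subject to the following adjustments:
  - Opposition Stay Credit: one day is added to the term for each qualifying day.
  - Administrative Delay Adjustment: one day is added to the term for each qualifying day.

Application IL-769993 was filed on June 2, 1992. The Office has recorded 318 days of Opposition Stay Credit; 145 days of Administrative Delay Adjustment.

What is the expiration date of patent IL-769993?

Base term: filing date + 23 years → 2 June 2015.
Opposition Stay Credit: +318 days → 15 April 2016.
Administrative Delay Adjustment: +145 days → 7 September 2016.

2016-09-07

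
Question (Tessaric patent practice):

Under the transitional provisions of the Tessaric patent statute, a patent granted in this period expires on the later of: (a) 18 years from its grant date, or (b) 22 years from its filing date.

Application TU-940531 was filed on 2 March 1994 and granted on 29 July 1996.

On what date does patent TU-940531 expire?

(a) grant + 18 years → 29 July 2014.
(b) filing + 22 years → 2 March 2016.
Later of the two: 2 March 2016.

March 2, 2016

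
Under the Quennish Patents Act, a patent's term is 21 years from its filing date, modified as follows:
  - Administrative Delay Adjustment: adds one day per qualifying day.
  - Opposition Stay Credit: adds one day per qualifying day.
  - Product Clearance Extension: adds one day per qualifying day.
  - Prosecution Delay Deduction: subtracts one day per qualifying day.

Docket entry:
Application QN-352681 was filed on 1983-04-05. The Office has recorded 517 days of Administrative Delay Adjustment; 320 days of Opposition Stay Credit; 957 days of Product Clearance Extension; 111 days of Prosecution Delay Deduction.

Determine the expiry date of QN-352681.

Base term: filing date + 21 years → 5 April 2004.
Administrative Delay Adjustment: +517 days → 4 September 2005.
Opposition Stay Credit: +320 days → 21 July 2006.
Product Clearance Extension: +957 days → 4 March 2009.
Prosecution Delay Deduction: −111 days → 13 November 2008.

2008-11-13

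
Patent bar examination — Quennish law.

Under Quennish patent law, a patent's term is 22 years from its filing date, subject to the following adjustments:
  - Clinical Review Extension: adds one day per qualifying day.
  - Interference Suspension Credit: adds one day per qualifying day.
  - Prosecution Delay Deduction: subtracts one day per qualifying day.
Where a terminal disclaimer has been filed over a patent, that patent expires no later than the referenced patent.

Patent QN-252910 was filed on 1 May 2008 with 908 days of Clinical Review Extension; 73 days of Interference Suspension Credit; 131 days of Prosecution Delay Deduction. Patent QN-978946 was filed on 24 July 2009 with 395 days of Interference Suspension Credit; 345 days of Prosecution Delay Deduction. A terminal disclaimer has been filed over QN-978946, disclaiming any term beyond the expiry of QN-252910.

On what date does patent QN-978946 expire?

Natural term of QN-978946:
  Base: filing + 22 years → 24 July 2031.
  Interference Suspension Credit: +395 days → 22 August 2032.
  Prosecution Delay Deduction: −345 days → 12 September 2031.
Expiry of referenced patent QN-252910:
  Base: filing + 22 years → 1 May 2030.
  Clinical Review Extension: +908 days → 25 October 2032.
  Interference Suspension Credit: +73 days → 6 January 2033.
  Prosecution Delay Deduction: −131 days → 28 August 2032.
Terminal disclaimer: QN-978946 expires on the earlier of 12 September 2031 and 28 August 2032.

September 12, 2031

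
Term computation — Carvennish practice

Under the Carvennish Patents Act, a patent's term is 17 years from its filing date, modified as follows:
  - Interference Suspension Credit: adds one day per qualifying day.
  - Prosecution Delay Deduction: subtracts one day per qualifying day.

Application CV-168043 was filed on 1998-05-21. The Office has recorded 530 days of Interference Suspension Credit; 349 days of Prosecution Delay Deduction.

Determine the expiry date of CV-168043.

Base term: filing date + 17 years → 21 May 2015.
Interference Suspension Credit: +530 days → 1 November 2016.
Prosecution Delay Deduction: −349 days → 18 November 2015.

November 18, 2015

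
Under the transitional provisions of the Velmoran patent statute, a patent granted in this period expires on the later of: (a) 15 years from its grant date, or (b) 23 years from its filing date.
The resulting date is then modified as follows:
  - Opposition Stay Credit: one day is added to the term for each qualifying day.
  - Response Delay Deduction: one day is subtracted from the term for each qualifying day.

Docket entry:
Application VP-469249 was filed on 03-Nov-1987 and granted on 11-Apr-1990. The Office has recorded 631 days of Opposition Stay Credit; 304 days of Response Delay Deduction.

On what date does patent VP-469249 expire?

2011-09-26

(a) grant + 15 years → 11 April 2005.
(b) filing + 23 years → 3 November 2010.
Later of the two: 3 November 2010.
Opposition Stay Credit: +631 days → 26 July 2012.
Response Delay Deduction: −304 days → 26 September 2011.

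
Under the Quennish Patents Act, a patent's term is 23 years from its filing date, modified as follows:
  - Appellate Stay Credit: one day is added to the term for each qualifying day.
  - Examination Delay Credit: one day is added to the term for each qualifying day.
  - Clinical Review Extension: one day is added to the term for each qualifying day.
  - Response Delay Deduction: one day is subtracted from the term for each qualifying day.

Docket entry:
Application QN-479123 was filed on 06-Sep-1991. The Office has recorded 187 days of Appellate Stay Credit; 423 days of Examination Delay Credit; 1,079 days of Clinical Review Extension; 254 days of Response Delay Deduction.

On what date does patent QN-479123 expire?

August 11, 2018

Base term: filing date + 23 years → 6 September 2014.
Appellate Stay Credit: +187 days → 12 March 2015.
Examination Delay Credit: +423 days → 8 May 2016.
Clinical Review Extension: +1079 days → 22 April 2019.
Response Delay Deduction: −254 days → 11 August 2018.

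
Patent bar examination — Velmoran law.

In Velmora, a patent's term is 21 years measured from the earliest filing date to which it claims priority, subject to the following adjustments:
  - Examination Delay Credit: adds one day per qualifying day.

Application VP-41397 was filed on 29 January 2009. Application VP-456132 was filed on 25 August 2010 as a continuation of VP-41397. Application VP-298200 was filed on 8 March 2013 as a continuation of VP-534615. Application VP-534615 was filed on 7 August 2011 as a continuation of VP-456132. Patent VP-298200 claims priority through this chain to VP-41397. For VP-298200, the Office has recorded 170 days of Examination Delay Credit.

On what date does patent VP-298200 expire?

2030-07-18

Earliest priority filing: 29 January 2009.
Base term: 29 January 2009 + 21 years → 29 January 2030.
Examination Delay Credit: +170 days → 18 July 2030.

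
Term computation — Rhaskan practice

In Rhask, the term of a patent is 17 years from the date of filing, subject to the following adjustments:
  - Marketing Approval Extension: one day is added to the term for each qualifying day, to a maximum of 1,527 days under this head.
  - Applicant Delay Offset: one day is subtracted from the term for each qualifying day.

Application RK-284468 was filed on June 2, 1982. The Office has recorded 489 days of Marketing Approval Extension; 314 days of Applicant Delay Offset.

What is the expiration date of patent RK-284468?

1999-11-24

Base term: filing date + 17 years → 2 June 1999.
Marketing Approval Extension: 489 days (within the 1527-day cap) → +489 days → 3 October 2000.
Applicant Delay Offset: −314 days → 24 November 1999.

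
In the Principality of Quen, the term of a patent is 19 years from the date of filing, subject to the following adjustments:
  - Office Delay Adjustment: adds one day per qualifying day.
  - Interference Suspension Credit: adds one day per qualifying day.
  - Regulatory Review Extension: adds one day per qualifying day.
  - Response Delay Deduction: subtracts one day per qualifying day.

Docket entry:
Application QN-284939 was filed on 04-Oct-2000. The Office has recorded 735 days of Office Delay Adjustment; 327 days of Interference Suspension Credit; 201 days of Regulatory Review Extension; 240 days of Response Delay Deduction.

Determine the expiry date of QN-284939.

2022-07-23

Base term: filing date + 19 years → 4 October 2019.
Office Delay Adjustment: +735 days → 8 October 2021.
Interference Suspension Credit: +327 days → 31 August 2022.
Regulatory Review Extension: +201 days → 20 March 2023.
Response Delay Deduction: −240 days → 23 July 2022.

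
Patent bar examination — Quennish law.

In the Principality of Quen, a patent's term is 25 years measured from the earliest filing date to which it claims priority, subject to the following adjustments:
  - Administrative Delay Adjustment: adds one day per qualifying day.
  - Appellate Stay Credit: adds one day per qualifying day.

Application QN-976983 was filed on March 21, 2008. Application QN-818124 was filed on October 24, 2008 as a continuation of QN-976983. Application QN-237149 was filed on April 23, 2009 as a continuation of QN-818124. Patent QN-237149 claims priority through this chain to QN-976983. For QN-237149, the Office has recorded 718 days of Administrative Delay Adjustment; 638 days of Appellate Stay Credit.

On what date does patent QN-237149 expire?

Earliest priority filing: 21 March 2008.
Base term: 21 March 2008 + 25 years → 21 March 2033.
Administrative Delay Adjustment: +718 days → 9 March 2035.
Appellate Stay Credit: +638 days → 6 December 2036.

2036-12-06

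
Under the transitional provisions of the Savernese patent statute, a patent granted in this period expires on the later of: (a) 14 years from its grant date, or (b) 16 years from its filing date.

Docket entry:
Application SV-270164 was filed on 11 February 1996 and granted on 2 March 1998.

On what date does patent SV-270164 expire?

(a) grant + 14 years → 2 March 2012.
(b) filing + 16 years → 11 February 2012.
Later of the two: 2 March 2012.

2012-03-02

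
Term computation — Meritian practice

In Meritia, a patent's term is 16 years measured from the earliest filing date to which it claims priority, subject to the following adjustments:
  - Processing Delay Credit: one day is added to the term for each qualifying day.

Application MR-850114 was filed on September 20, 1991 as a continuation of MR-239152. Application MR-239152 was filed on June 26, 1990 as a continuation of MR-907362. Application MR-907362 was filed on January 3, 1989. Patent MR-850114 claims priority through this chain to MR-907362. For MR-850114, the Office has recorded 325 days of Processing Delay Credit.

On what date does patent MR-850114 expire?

November 24, 2005

Earliest priority filing: 3 January 1989.
Base term: 3 January 1989 + 16 years → 3 January 2005.
Processing Delay Credit: +325 days → 24 November 2005.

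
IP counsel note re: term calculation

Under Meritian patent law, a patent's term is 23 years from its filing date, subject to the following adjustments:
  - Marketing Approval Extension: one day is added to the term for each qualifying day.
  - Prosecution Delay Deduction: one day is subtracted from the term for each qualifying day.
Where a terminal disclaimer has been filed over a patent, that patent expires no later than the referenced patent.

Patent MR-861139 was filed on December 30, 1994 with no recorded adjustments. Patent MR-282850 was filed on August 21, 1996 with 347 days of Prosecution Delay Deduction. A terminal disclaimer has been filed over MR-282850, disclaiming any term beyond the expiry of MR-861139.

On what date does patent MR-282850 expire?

December 30, 2017

Natural term of MR-282850:
  Base: filing + 23 years → 21 August 2019.
  Prosecution Delay Deduction: −347 days → 8 September 2018.
Expiry of referenced patent MR-861139:
  Base: filing + 23 years → 30 December 2017.
Terminal disclaimer: MR-282850 expires on the earlier of 8 September 2018 and 30 December 2017.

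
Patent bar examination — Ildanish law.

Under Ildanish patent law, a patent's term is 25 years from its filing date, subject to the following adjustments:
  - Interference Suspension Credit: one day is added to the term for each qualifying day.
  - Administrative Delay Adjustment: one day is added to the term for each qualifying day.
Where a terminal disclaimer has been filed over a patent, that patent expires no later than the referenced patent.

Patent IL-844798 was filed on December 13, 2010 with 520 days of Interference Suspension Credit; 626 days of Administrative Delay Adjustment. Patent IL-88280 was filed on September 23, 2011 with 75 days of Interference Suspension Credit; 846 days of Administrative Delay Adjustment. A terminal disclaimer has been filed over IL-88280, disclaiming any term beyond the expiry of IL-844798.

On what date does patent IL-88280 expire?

2039-02-01

Natural term of IL-88280:
  Base: filing + 25 years → 23 September 2036.
  Interference Suspension Credit: +75 days → 7 December 2036.
  Administrative Delay Adjustment: +846 days → 2 April 2039.
Expiry of referenced patent IL-844798:
  Base: filing + 25 years → 13 December 2035.
  Interference Suspension Credit: +520 days → 16 May 2037.
  Administrative Delay Adjustment: +626 days → 1 February 2039.
Terminal disclaimer: IL-88280 expires on the earlier of 2 April 2039 and 1 February 2039.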